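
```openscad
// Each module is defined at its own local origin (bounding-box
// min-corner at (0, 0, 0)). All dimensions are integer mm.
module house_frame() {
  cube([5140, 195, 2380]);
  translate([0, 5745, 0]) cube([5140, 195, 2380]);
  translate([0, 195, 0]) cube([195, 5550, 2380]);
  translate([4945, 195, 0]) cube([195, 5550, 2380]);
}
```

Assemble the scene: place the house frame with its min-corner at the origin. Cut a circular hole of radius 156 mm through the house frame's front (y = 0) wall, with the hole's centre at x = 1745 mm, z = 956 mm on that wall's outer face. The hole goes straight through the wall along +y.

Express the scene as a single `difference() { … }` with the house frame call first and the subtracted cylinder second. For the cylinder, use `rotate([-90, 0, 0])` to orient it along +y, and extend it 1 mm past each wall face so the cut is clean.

difference() {
  house_frame();
  translate([1745, -1, 956]) rotate([-90, 0, 0]) cylinder(h = 197, r = 156);
}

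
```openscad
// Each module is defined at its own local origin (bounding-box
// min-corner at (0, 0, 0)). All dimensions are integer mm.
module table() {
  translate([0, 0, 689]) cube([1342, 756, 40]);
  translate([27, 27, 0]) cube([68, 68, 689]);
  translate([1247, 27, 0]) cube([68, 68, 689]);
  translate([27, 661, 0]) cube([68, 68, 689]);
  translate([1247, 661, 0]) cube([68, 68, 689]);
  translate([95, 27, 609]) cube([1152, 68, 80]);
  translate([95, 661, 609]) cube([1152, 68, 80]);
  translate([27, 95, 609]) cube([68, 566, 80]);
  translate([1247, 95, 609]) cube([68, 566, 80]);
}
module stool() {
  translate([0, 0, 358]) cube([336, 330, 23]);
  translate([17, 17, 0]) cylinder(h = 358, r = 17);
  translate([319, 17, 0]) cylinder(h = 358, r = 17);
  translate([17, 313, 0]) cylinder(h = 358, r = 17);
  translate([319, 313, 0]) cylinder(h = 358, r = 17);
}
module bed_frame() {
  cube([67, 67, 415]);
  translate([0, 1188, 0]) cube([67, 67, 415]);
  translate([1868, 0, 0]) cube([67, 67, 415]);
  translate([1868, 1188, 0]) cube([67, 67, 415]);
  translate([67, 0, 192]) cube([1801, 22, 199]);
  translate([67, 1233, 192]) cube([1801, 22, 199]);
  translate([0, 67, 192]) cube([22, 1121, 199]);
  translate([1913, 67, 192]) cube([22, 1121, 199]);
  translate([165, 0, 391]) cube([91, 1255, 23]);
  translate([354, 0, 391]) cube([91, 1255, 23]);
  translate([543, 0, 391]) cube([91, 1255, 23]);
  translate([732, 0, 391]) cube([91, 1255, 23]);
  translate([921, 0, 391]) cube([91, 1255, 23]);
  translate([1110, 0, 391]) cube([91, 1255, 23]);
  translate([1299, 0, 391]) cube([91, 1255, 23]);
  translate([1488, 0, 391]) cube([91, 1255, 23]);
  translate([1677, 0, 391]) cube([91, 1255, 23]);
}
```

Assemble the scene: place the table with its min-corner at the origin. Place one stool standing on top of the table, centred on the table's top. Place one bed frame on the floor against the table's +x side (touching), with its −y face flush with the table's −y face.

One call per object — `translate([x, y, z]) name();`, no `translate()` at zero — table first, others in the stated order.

table();
translate([503, 213, 729]) stool();
translate([1342, 0, 0]) bed_frame();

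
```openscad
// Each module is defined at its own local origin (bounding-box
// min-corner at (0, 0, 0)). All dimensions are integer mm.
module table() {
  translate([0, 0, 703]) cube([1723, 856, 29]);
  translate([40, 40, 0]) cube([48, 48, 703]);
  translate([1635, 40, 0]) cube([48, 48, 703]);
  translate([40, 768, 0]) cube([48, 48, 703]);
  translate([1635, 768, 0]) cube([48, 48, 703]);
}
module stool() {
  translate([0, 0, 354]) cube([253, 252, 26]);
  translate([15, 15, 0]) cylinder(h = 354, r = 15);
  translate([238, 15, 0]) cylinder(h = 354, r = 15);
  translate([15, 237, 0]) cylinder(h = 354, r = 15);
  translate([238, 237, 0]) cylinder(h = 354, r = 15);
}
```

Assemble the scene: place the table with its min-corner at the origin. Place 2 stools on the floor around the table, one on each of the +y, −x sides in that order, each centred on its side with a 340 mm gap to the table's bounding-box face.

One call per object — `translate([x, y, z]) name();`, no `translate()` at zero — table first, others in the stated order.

table();
translate([735, 1196, 0]) stool();
translate([-593, 302, 0]) stool();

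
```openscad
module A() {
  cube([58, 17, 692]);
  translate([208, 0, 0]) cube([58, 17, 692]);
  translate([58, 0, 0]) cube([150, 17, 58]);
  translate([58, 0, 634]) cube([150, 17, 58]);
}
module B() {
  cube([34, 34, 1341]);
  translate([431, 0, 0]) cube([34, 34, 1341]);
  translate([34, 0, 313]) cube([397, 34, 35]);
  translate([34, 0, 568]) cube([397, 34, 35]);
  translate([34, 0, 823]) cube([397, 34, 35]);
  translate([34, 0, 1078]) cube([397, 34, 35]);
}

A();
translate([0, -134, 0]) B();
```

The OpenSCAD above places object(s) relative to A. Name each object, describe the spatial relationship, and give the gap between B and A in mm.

The ladder's nearest face is 100 mm from the picture frame's −y face.

A is a picture frame. B is a ladder. The ladder is on the floor beside the picture frame on its −y side. The gap between the ladder and the picture frame is 100 mm.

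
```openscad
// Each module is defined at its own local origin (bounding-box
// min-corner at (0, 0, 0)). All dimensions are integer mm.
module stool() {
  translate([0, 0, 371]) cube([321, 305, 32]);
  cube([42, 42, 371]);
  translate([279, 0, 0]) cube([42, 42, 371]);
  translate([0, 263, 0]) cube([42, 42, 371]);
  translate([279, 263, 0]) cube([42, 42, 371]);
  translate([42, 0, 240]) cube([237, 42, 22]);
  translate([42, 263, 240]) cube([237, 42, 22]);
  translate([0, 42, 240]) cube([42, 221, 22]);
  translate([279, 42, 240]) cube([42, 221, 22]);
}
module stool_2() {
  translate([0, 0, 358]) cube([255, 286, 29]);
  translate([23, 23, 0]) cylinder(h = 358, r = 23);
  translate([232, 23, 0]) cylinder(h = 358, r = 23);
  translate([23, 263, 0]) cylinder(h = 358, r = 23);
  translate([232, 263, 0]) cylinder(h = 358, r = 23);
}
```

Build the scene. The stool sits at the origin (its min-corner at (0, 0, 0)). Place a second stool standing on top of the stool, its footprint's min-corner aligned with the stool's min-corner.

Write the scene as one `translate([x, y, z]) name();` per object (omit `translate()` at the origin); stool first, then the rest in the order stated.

stool();
translate([0, 0, 403]) stool_2();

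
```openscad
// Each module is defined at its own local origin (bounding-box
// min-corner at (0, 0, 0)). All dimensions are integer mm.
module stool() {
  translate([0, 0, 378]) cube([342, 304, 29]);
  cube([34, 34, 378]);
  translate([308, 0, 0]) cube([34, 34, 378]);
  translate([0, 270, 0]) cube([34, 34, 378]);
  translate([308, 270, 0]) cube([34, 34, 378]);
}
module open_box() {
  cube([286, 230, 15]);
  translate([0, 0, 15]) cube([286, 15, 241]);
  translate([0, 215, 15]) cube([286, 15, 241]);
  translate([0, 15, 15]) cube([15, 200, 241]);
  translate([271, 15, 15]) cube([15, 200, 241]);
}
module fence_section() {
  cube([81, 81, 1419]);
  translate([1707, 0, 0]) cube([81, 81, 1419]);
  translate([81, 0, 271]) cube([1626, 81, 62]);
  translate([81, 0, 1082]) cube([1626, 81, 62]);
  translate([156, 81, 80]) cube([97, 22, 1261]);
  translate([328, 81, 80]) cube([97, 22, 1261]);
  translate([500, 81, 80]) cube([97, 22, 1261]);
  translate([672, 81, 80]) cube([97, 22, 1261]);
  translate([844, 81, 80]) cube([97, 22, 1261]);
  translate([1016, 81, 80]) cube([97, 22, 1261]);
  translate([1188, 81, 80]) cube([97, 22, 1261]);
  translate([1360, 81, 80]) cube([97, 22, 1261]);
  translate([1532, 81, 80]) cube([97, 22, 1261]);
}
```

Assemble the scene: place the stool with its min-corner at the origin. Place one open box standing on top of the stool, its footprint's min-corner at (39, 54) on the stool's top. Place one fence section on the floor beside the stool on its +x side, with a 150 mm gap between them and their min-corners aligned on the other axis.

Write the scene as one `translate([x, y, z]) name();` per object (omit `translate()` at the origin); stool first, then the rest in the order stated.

stool();
translate([39, 54, 407]) open_box();
translate([492, 0, 0]) fence_section();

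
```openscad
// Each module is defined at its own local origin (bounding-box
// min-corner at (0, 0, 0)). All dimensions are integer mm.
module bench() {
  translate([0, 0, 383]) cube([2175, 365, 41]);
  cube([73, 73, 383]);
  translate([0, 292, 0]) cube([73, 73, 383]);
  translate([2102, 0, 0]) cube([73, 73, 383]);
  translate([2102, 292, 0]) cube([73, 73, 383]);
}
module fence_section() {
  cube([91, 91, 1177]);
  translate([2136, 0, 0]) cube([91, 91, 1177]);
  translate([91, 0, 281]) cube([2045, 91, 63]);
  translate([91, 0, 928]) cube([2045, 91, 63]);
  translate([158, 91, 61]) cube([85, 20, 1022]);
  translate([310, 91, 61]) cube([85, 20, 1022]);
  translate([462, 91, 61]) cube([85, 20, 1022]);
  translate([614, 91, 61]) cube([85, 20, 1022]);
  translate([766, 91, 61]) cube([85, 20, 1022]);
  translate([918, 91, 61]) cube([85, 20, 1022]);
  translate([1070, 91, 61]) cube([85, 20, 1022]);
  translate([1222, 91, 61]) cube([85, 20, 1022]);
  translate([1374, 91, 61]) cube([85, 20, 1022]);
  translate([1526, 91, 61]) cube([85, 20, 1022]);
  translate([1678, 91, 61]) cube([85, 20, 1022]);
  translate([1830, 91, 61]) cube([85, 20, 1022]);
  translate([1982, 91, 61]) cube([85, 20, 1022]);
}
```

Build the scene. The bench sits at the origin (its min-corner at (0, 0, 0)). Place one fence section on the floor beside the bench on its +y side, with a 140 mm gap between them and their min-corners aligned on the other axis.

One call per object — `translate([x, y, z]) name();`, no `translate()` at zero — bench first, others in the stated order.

bench();
translate([0, 505, 0]) fence_section();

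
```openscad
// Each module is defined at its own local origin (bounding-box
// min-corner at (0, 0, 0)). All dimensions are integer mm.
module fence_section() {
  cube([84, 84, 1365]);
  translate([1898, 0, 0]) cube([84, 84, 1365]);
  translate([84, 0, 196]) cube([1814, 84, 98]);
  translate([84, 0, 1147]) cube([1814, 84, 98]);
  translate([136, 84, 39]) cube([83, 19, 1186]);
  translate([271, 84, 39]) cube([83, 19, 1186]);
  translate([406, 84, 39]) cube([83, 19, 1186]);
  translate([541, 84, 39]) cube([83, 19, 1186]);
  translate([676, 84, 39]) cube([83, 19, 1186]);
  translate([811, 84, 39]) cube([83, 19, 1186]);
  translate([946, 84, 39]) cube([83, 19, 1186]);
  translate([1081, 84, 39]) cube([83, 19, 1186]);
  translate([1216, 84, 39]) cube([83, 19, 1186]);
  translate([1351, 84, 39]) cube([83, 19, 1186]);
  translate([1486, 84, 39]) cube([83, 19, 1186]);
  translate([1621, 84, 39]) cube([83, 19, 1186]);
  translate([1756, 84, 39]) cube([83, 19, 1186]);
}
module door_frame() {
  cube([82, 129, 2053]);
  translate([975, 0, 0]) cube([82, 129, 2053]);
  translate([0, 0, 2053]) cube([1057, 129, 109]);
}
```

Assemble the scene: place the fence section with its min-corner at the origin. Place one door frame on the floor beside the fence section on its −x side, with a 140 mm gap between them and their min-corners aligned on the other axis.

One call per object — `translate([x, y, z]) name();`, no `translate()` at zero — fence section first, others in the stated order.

fence_section();
translate([-1197, 0, 0]) door_frame();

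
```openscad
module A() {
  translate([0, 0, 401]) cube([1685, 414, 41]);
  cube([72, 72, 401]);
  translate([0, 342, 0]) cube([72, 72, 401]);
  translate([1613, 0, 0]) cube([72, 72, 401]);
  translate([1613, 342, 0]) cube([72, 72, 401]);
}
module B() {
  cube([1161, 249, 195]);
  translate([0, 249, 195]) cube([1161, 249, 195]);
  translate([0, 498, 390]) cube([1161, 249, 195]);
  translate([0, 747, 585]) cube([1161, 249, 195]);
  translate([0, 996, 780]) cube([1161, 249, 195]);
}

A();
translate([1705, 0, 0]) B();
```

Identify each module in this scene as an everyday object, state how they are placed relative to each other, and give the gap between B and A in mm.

A is a bench. B is a staircase. The staircase is on the floor beside the bench on its +x side. The gap between the staircase and the bench is 20 mm.

The staircase's nearest face is 20 mm from the bench's +x face.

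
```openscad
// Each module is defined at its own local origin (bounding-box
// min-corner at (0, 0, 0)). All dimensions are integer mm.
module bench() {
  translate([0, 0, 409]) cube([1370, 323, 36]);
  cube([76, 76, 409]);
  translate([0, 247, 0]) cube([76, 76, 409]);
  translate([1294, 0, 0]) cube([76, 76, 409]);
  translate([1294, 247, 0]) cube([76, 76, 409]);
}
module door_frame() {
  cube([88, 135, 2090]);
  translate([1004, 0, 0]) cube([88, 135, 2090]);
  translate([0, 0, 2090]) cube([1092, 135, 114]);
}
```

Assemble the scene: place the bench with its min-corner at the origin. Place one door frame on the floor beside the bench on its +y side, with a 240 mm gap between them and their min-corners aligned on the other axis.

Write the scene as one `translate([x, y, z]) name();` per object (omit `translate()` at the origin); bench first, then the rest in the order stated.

bench();
translate([0, 563, 0]) door_frame();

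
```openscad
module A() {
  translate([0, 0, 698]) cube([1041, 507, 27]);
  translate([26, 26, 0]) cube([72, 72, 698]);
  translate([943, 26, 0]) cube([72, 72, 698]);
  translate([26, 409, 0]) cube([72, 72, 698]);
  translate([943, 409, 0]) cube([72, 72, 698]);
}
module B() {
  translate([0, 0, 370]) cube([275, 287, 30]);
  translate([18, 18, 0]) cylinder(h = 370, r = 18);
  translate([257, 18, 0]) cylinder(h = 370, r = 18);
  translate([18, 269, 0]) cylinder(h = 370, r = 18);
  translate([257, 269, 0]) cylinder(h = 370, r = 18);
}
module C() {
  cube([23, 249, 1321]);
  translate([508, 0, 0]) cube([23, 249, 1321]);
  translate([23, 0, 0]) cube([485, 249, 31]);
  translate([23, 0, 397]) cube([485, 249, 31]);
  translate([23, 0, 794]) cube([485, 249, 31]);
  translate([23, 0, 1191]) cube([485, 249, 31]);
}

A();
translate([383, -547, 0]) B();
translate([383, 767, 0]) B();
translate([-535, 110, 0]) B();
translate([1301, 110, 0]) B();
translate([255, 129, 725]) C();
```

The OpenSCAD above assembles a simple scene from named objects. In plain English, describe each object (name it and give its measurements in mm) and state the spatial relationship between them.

A is a table: top 1041 mm (x) × 507 mm (y), 27 mm thick, upper face at z = 725 mm, on four 72×72 mm square legs, each inset 26 mm from the nearest pair of top edges, running from z = 0 to the bottom of the top.

B is a simple wooden stool: a rectangular seat 275 mm (x) by 287 mm (y), 30 mm thick, top face at z = 400 mm, on four round legs, each 36 mm in diameter. The legs rest on z = 0, each leg's axis is inset half a diameter from the nearest pair of seat edges (so the leg's bounding box is flush with the corner).

C is a bookshelf 531 mm wide overall, 249 mm deep and 1321 mm tall. The two sides are 23 mm thick vertical panels. 4 horizontal shelves of 31 mm thickness span between the inner faces of the sides; the lowest shelf sits on the floor and shelves are stacked with a clear vertical gap of 366 mm between each pair.

Four stools sit around the table at the −y, +y, −x, +x sides. The bookshelf is on top of the table, centred.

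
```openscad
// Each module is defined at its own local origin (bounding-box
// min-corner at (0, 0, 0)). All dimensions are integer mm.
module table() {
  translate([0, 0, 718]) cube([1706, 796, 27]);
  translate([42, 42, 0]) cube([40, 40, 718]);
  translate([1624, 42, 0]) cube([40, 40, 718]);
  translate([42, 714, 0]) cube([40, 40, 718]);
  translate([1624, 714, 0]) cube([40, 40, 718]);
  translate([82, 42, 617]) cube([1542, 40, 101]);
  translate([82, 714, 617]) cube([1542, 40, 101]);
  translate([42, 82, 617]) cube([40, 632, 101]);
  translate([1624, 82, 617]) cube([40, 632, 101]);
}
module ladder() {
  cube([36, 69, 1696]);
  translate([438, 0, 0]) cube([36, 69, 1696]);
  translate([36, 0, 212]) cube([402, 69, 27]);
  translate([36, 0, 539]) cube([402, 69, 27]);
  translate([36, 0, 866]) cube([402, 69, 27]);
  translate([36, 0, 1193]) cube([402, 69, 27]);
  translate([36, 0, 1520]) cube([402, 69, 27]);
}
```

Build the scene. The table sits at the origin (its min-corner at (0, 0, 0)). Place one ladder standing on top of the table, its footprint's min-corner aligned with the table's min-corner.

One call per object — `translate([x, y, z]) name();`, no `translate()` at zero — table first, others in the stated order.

table();
translate([0, 0, 745]) ladder();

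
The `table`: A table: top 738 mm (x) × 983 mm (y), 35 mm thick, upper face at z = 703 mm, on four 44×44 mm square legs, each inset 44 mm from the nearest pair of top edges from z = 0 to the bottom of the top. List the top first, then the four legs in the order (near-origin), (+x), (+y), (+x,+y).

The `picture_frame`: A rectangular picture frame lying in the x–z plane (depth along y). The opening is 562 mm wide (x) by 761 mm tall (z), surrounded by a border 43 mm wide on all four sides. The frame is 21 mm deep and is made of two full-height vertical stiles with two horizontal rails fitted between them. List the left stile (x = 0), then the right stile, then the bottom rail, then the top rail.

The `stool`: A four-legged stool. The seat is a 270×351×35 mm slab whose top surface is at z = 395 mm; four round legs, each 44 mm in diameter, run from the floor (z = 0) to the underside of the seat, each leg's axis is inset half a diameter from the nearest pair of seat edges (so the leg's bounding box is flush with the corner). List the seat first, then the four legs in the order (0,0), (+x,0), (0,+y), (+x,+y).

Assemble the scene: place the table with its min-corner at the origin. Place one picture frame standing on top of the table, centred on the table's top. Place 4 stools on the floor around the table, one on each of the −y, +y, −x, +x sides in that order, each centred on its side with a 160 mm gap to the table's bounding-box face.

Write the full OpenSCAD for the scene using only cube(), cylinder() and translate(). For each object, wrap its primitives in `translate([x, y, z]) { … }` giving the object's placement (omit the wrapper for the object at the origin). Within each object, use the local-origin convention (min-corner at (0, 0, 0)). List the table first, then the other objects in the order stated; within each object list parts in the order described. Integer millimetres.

translate([0, 0, 668]) cube([738, 983, 35]);
translate([44, 44, 0]) cube([44, 44, 668]);
translate([650, 44, 0]) cube([44, 44, 668]);
translate([44, 895, 0]) cube([44, 44, 668]);
translate([650, 895, 0]) cube([44, 44, 668]);
translate([45, 481, 703]) {
  cube([43, 21, 847]);
  translate([605, 0, 0]) cube([43, 21, 847]);
  translate([43, 0, 0]) cube([562, 21, 43]);
  translate([43, 0, 804]) cube([562, 21, 43]);
}
translate([234, -511, 0]) {
  translate([0, 0, 360]) cube([270, 351, 35]);
  translate([22, 22, 0]) cylinder(h = 360, r = 22);
  translate([248, 22, 0]) cylinder(h = 360, r = 22);
  translate([22, 329, 0]) cylinder(h = 360, r = 22);
  translate([248, 329, 0]) cylinder(h = 360, r = 22);
}
translate([234, 1143, 0]) {
  translate([0, 0, 360]) cube([270, 351, 35]);
  translate([22, 22, 0]) cylinder(h = 360, r = 22);
  translate([248, 22, 0]) cylinder(h = 360, r = 22);
  translate([22, 329, 0]) cylinder(h = 360, r = 22);
  translate([248, 329, 0]) cylinder(h = 360, r = 22);
}
translate([-430, 316, 0]) {
  translate([0, 0, 360]) cube([270, 351, 35]);
  translate([22, 22, 0]) cylinder(h = 360, r = 22);
  translate([248, 22, 0]) cylinder(h = 360, r = 22);
  translate([22, 329, 0]) cylinder(h = 360, r = 22);
  translate([248, 329, 0]) cylinder(h = 360, r = 22);
}
translate([898, 316, 0]) {
  translate([0, 0, 360]) cube([270, 351, 35]);
  translate([22, 22, 0]) cylinder(h = 360, r = 22);
  translate([248, 22, 0]) cylinder(h = 360, r = 22);
  translate([22, 329, 0]) cylinder(h = 360, r = 22);
  translate([248, 329, 0]) cylinder(h = 360, r = 22);
}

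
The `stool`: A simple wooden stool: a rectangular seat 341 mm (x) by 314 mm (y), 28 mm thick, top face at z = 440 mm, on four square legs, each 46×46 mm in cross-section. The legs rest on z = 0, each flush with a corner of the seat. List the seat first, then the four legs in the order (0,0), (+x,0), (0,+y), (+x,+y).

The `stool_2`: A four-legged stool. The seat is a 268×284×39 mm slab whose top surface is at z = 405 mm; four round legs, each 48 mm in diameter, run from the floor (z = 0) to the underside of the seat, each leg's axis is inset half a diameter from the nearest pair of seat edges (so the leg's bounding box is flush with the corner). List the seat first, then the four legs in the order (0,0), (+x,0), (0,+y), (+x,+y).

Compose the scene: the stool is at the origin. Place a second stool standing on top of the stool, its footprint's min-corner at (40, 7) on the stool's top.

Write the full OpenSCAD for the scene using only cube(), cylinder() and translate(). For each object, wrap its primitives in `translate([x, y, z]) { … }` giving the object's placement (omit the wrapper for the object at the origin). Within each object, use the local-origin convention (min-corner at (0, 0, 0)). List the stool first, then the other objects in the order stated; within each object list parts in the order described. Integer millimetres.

translate([0, 0, 412]) cube([341, 314, 28]);
cube([46, 46, 412]);
translate([295, 0, 0]) cube([46, 46, 412]);
translate([0, 268, 0]) cube([46, 46, 412]);
translate([295, 268, 0]) cube([46, 46, 412]);
translate([40, 7, 440]) {
  translate([0, 0, 366]) cube([268, 284, 39]);
  translate([24, 24, 0]) cylinder(h = 366, r = 24);
  translate([244, 24, 0]) cylinder(h = 366, r = 24);
  translate([24, 260, 0]) cylinder(h = 366, r = 24);
  translate([244, 260, 0]) cylinder(h = 366, r = 24);
}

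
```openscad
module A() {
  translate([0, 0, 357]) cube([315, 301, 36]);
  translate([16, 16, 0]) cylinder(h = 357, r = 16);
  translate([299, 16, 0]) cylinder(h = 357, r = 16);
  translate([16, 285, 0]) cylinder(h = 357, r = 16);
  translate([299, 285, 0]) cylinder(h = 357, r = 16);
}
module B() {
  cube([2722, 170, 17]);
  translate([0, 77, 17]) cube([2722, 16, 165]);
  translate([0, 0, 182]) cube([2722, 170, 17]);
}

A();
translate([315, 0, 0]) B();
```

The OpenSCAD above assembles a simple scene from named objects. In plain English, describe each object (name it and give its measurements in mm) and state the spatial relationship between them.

A is a simple wooden stool: a rectangular seat 315 mm (x) by 301 mm (y), 36 mm thick, top face at z = 393 mm, on four round legs, each 32 mm in diameter. The legs rest on z = 0, each leg's axis is inset half a diameter from the nearest pair of seat edges (so the leg's bounding box is flush with the corner).

B is an I-beam lying along x, 2722 mm long. Overall section height 199 mm. Two flanges 170 mm wide (y) and 17 mm thick, one on the floor and one at the top; a web 16 mm thick runs between them, centred on the flange width.

The I-beam is against the stool's +x side, with their −y faces flush.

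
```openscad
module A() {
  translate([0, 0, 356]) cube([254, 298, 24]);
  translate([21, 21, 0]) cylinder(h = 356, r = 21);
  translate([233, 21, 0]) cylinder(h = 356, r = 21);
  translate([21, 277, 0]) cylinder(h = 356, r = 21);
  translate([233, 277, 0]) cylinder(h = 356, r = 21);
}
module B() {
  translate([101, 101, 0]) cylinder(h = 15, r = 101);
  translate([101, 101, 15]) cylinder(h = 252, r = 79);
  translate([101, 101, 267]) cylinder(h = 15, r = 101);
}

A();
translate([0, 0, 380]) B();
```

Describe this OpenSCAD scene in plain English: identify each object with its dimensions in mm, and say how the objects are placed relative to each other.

A is a four-legged stool. The seat is 254×298 mm, 24 mm thick, top at z = 380 mm. It stands on four round legs, each 42 mm in diameter, from z = 0 to the seat underside, each leg's axis is inset half a diameter from the nearest pair of seat edges (so the leg's bounding box is flush with the corner).

B is a spool: two coaxial disc flanges of radius 101 mm and thickness 15 mm, joined by a core cylinder of radius 79 mm and height 252 mm. The lower flange rests on z = 0 and the three cylinders share a vertical axis.

The spool is on top of the stool.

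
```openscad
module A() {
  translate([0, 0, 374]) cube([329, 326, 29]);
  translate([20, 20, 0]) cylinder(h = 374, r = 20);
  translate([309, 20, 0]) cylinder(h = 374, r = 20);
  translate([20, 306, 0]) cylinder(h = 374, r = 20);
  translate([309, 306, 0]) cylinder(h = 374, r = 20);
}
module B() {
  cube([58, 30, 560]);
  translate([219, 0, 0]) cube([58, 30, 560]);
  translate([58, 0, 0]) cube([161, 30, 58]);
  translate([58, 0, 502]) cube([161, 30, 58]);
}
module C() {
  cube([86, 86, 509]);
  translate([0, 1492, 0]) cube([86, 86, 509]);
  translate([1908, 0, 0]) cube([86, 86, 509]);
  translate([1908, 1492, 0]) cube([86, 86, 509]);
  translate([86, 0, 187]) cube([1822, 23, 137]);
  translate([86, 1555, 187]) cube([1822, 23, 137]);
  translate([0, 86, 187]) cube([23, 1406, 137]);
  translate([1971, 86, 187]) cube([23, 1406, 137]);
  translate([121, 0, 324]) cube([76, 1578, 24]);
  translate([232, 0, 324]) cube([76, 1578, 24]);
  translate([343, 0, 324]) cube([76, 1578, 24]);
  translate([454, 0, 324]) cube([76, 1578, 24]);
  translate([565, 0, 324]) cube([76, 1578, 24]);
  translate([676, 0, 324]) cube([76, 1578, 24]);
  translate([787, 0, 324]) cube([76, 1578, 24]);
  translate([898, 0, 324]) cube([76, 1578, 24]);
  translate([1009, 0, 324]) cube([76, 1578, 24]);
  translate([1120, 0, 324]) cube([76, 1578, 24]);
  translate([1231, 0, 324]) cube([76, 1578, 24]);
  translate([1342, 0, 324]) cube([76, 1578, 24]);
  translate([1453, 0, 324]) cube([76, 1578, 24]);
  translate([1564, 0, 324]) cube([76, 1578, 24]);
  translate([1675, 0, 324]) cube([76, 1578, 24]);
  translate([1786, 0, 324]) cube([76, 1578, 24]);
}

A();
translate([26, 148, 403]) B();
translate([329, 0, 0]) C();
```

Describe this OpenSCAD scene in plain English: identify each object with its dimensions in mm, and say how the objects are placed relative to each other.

A is a simple wooden stool: a rectangular seat 329 mm (x) by 326 mm (y), 29 mm thick, top face at z = 403 mm, on four round legs, each 40 mm in diameter. The legs rest on z = 0, each leg's axis is inset half a diameter from the nearest pair of seat edges (so the leg's bounding box is flush with the corner).

B is a picture frame with a 161×444 mm rectangular opening (x by z) and a uniform 58 mm border on every side. Frame depth is 30 mm along y. It is built from two vertical stiles running the full outside height and two horizontal rails spanning the gap between the stiles.

C is a bed frame 1994 mm long (x) by 1578 mm wide (y). Four 86×86 mm corner posts, 509 mm tall, at the corners of the footprint. Four rails of 23 mm thickness and 137 mm height run between adjacent posts with their undersides at z = 187 mm, their outer faces flush with the outside of the frame (the two x-running rails run between the posts' inner faces; the two y-running rails run between the posts' inner faces). 16 slats, each 76 mm wide (x) and 24 mm thick, lie across the top of the two x-running rails, running the full 1578 mm width of the frame in y; the slats are evenly spaced along x between the inner faces of the end posts with equal gaps (rounded down to the nearest mm) at the −x end and between each pair — any rounding remainder accumulates at the +x end.

The picture frame is on top of the stool, centred. The bed frame is against the stool's +x side, with their −y faces flush.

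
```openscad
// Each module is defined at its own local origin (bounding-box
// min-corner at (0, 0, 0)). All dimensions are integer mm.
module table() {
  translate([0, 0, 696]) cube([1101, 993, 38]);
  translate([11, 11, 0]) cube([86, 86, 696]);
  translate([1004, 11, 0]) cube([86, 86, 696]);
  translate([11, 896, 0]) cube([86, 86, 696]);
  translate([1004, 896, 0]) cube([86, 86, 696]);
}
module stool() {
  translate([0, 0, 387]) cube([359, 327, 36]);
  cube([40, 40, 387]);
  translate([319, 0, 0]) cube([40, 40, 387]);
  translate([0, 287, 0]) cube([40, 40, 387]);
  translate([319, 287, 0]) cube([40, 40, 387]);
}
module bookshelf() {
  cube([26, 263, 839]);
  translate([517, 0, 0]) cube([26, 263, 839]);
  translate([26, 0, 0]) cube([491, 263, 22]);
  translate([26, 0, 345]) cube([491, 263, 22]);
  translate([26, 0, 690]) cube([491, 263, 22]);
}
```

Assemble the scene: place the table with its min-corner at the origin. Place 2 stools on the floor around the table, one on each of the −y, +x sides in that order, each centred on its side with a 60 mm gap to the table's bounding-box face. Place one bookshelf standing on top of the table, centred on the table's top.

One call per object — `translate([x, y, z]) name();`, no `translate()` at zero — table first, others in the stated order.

table();
translate([371, -387, 0]) stool();
translate([1161, 333, 0]) stool();
translate([279, 365, 734]) bookshelf();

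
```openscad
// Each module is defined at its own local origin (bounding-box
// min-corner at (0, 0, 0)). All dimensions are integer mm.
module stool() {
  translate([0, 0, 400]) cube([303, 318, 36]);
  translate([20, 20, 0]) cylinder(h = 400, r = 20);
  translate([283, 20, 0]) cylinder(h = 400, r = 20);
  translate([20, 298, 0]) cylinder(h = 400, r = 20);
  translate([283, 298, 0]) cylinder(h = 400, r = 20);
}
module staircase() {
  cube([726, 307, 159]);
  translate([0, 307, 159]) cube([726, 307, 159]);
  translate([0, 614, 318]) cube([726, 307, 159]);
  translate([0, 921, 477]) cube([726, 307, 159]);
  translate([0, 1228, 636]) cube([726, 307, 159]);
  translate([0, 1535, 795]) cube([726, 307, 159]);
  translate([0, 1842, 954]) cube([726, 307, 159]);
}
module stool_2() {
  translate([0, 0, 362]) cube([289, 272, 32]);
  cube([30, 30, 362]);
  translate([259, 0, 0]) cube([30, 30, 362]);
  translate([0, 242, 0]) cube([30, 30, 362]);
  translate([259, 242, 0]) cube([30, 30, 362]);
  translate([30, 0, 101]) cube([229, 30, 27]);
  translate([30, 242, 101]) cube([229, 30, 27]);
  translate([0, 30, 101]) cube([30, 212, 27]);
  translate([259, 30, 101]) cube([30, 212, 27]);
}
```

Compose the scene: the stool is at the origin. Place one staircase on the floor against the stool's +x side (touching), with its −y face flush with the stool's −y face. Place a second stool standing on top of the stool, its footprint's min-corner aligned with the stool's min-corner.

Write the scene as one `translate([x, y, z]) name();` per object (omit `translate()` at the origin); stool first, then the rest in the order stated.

stool();
translate([303, 0, 0]) staircase();
translate([0, 0, 436]) stool_2();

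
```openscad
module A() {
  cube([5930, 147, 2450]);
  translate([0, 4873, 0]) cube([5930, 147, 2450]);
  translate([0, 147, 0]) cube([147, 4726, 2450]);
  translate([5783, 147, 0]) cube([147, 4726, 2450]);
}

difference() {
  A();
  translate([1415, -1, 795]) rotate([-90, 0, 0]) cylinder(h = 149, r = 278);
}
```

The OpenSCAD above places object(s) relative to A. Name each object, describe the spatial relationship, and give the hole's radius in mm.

A is a house frame. The house frame has a circular hole through its front wall. The hole's radius is 278 mm.

The subtracted cylinder has r = 278 mm.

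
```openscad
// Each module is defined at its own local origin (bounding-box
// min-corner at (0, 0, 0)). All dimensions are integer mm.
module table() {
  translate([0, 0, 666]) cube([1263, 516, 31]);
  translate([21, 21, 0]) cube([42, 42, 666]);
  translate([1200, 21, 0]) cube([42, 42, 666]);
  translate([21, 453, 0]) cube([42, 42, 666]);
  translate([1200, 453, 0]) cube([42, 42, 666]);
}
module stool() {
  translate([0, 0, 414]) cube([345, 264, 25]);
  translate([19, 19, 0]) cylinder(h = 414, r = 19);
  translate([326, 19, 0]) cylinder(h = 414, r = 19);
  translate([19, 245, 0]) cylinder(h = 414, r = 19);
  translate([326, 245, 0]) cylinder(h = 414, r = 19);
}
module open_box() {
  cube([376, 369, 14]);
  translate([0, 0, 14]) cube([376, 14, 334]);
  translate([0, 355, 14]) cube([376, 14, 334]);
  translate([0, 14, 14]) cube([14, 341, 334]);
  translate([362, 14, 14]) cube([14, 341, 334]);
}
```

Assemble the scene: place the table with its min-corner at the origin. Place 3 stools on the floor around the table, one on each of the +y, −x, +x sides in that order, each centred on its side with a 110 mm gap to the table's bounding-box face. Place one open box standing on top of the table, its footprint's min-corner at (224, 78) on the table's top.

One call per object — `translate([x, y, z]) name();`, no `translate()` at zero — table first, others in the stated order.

table();
translate([459, 626, 0]) stool();
translate([-455, 126, 0]) stool();
translate([1373, 126, 0]) stool();
translate([224, 78, 697]) open_box();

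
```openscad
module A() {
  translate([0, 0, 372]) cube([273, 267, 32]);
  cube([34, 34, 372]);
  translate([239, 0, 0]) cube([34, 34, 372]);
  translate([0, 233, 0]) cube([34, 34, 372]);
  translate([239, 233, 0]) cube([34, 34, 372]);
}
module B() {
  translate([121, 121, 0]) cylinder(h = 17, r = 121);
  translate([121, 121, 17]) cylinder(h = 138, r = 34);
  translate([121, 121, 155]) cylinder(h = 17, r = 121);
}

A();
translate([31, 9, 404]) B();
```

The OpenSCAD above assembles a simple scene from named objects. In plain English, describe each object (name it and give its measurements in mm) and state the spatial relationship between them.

A is a four-legged stool. The seat is a 273×267×32 mm slab whose top surface is at z = 404 mm; four square legs, each 34×34 mm in cross-section, run from the floor (z = 0) to the underside of the seat, each flush with a corner of the seat.

B is a spool: two coaxial disc flanges of radius 121 mm and thickness 17 mm, joined by a core cylinder of radius 34 mm and height 138 mm. The lower flange rests on z = 0 and the three cylinders share a vertical axis.

The spool is on top of the stool.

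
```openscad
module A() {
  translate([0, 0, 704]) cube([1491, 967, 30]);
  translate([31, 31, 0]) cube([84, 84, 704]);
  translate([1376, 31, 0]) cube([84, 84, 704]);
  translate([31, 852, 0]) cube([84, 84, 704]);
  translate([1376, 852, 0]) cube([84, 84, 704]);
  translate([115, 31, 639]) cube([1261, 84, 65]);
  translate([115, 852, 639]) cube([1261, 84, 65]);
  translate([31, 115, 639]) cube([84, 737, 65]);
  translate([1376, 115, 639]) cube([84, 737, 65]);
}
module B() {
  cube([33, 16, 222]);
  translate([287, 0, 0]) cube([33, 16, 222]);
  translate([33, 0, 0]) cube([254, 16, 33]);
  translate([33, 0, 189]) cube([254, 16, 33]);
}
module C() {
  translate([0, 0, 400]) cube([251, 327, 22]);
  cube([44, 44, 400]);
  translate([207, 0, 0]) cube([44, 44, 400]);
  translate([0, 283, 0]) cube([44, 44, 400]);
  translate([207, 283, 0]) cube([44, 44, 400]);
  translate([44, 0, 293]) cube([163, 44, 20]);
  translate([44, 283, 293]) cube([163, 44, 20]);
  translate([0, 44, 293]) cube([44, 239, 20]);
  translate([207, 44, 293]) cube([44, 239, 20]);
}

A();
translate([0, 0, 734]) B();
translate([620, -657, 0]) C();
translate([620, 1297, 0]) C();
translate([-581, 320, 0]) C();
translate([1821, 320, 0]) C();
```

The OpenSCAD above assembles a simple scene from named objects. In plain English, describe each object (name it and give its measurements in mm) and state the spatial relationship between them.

A is a rectangular dining table. The top is 1491×967×30 mm with its upper surface at z = 734 mm. It stands on four 84×84 mm square legs, each inset 31 mm from the nearest pair of top edges, running from the floor to the underside of the top. Four apron rails, 84 mm thick and 65 mm tall, run between adjacent legs with their top edges flush with the underside of the top and their outer faces flush with the legs' outer faces.

B is a rectangular picture frame lying in the x–z plane (depth along y). The opening is 254 mm wide (x) by 156 mm tall (z), surrounded by a border 33 mm wide on all four sides. The frame is 16 mm deep and is made of two full-height vertical stiles with two horizontal rails fitted between them.

C is a four-legged stool. The seat is a 251×327×22 mm slab whose top surface is at z = 422 mm; four square legs, each 44×44 mm in cross-section, run from the floor (z = 0) to the underside of the seat, each flush with a corner of the seat. Four stretchers, 44 mm wide and 20 mm tall, connect adjacent legs with their undersides at z = 293 mm, each running between the inner faces of the legs it joins and aligned with the legs' outer faces on the other axis.

The picture frame is on top of the table. Four stools sit around the table at the −y, +y, −x, +x sides.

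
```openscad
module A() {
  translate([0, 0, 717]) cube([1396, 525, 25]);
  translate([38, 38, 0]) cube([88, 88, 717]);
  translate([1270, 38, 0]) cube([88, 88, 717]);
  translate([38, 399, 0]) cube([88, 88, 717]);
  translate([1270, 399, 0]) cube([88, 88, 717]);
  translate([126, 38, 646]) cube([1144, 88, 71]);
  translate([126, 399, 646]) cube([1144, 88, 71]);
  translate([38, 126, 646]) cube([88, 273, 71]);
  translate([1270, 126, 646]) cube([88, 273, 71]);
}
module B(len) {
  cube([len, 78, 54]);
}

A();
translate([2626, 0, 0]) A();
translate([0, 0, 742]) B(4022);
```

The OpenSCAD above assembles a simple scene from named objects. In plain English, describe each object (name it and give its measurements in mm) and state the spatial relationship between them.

A is a rectangular dining table. The top is 1396×525×25 mm with its upper surface at z = 742 mm. It stands on four 88×88 mm square legs, each inset 38 mm from the nearest pair of top edges, running from the floor to the underside of the top. Four apron rails, 88 mm thick and 71 mm tall, run between adjacent legs with their top edges flush with the underside of the top and their outer faces flush with the legs' outer faces.

B is a rectangular beam 4022 mm long (x), 78 mm deep (y), 54 mm thick (z).

The beam spans the tops of two tables placed 1230 mm apart, resting at z = 742 mm.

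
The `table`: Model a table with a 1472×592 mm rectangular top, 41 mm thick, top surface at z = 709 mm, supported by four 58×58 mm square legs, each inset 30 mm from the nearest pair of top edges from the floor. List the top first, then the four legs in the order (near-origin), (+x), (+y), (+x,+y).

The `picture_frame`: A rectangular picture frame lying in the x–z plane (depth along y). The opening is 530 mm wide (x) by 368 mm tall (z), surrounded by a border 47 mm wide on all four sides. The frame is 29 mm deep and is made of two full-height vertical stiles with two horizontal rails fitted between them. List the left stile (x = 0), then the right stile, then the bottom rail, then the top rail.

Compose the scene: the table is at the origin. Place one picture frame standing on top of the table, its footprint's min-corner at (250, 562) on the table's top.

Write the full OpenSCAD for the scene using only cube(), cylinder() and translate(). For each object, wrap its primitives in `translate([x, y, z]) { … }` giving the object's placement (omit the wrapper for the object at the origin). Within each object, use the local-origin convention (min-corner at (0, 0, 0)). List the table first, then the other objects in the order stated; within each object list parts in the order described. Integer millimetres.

translate([0, 0, 668]) cube([1472, 592, 41]);
translate([30, 30, 0]) cube([58, 58, 668]);
translate([1384, 30, 0]) cube([58, 58, 668]);
translate([30, 504, 0]) cube([58, 58, 668]);
translate([1384, 504, 0]) cube([58, 58, 668]);
translate([250, 562, 709]) {
  cube([47, 29, 462]);
  translate([577, 0, 0]) cube([47, 29, 462]);
  translate([47, 0, 0]) cube([530, 29, 47]);
  translate([47, 0, 415]) cube([530, 29, 47]);
}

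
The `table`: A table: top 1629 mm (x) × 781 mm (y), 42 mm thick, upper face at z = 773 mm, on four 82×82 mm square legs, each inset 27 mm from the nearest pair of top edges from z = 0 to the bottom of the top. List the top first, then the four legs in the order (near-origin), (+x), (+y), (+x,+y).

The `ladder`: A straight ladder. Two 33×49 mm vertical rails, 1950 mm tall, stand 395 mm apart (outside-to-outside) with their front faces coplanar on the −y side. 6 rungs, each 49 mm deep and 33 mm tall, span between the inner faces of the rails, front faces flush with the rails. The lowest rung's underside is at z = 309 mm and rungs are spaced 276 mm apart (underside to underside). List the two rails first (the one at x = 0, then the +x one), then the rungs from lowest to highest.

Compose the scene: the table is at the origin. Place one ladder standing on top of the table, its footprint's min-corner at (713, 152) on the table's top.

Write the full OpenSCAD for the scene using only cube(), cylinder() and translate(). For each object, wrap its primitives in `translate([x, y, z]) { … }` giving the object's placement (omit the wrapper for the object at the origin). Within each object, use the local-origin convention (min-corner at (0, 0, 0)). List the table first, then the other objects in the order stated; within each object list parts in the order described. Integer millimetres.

translate([0, 0, 731]) cube([1629, 781, 42]);
translate([27, 27, 0]) cube([82, 82, 731]);
translate([1520, 27, 0]) cube([82, 82, 731]);
translate([27, 672, 0]) cube([82, 82, 731]);
translate([1520, 672, 0]) cube([82, 82, 731]);
translate([713, 152, 773]) {
  cube([33, 49, 1950]);
  translate([362, 0, 0]) cube([33, 49, 1950]);
  translate([33, 0, 309]) cube([329, 49, 33]);
  translate([33, 0, 585]) cube([329, 49, 33]);
  translate([33, 0, 861]) cube([329, 49, 33]);
  translate([33, 0, 1137]) cube([329, 49, 33]);
  translate([33, 0, 1413]) cube([329, 49, 33]);
  translate([33, 0, 1689]) cube([329, 49, 33]);
}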